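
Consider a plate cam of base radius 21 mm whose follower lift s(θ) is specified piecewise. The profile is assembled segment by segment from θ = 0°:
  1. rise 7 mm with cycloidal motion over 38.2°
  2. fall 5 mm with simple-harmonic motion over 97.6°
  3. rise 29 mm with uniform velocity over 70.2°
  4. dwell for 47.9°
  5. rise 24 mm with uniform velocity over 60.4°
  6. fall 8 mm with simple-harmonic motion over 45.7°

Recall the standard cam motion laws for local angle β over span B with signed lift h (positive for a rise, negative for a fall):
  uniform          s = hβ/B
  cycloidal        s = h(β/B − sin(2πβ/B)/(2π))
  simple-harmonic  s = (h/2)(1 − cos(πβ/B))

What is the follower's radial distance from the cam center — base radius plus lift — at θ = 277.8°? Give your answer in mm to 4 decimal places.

seg 1 [0°–38.2°] cycloidal, h=7: full span → s += 7 → s = 7.0000
seg 2 [38.2°–135.8°] simple-harmonic, h=-5: full span → s += -5 → s = 2.0000
seg 3 [135.8°–206°] uniform, h=29: full span → s += 29 → s = 31.0000
seg 4 [206°–253.9°] dwell: s stays 31.0000
seg 5 [253.9°–314.3°] uniform, h=24: θ=277.8° here. β=23.9, B=60.4. 24·23.9/60.4 = 9.4967 → s = 40.4967
radial distance = base radius + s = 21 + 40.4967 = 61.4967

61.4967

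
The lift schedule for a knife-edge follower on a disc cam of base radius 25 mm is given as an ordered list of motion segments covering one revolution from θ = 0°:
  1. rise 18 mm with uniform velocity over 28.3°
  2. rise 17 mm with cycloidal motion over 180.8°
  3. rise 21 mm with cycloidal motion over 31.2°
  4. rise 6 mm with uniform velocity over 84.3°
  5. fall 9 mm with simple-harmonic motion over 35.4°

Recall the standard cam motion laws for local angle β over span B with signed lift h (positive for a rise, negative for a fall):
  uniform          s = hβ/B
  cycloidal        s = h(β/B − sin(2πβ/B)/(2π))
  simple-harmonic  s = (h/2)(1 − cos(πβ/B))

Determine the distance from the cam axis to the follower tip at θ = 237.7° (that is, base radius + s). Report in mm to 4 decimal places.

seg 1 [0°–28.3°] uniform, h=18: full span → s += 18 → s = 18.0000
seg 2 [28.3°–209.1°] cycloidal, h=17: full span → s += 17 → s = 35.0000
seg 3 [209.1°–240.3°] cycloidal, h=21: θ=237.7° here. β=28.6, B=31.2. 21·(0.9167 − sin(2π·0.9167)/(2π)) = 20.9211 → s = 55.9211
radial distance = base radius + s = 25 + 55.9211 = 80.9211

80.9211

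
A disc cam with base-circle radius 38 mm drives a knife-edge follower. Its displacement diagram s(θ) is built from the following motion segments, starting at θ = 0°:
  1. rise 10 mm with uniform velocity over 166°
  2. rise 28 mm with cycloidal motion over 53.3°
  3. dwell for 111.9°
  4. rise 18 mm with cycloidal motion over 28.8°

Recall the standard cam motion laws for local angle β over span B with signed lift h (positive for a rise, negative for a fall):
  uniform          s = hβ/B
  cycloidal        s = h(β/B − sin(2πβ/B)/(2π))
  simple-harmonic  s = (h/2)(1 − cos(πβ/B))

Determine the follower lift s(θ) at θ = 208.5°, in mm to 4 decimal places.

seg 1 [0°–166°] uniform, h=10: full span → s += 10 → s = 10.0000
seg 2 [166°–219.3°] cycloidal, h=28: θ=208.5° here. β=42.5, B=53.3. 28·(0.7974 − sin(2π·0.7974)/(2π)) = 26.5868 → s = 36.5868

36.5868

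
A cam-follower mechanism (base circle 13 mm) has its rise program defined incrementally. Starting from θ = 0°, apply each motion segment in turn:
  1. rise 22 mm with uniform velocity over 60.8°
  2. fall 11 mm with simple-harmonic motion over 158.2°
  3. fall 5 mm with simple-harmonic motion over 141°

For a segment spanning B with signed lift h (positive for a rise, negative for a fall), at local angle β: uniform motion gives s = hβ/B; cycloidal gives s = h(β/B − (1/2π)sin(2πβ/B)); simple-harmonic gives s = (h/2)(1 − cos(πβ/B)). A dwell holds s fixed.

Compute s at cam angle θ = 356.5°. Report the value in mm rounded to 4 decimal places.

seg 1 [0°–60.8°] uniform, h=22: full span → s += 22 → s = 22.0000
seg 2 [60.8°–219°] simple-harmonic, h=-11: full span → s += -11 → s = 11.0000
seg 3 [219°–360°] simple-harmonic, h=-5: θ=356.5° here. β=137.5, B=141. -5/2·(1 − cos(π·0.9752)) = -4.9924 → s = 6.0076

6.0076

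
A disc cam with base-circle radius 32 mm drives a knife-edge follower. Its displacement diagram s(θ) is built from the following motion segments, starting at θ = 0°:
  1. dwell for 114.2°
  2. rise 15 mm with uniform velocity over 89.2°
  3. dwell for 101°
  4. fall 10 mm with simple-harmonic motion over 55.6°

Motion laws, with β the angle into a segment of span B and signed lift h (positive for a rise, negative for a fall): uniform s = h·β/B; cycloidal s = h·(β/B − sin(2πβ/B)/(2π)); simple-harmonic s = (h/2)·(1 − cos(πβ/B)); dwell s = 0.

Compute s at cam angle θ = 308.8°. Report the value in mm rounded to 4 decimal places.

seg 1 [0°–114.2°] dwell: s stays 0.0000
seg 2 [114.2°–203.4°] uniform, h=15: full span → s += 15 → s = 15.0000
seg 3 [203.4°–304.4°] dwell: s stays 15.0000
seg 4 [304.4°–360°] simple-harmonic, h=-10: θ=308.8° here. β=4.4, B=55.6. -10/2·(1 − cos(π·0.0791)) = -0.1537 → s = 14.8463

14.8463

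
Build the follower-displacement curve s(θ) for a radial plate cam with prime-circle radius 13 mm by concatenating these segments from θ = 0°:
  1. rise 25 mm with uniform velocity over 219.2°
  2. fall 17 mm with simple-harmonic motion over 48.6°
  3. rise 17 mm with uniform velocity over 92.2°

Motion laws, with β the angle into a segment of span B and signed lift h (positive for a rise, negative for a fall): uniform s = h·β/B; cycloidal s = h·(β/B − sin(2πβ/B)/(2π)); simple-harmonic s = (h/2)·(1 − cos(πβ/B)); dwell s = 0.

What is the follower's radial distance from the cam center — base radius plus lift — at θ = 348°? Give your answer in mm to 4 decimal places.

seg 1 [0°–219.2°] uniform, h=25: full span → s += 25 → s = 25.0000
seg 2 [219.2°–267.8°] simple-harmonic, h=-17: full span → s += -17 → s = 8.0000
seg 3 [267.8°–360°] uniform, h=17: θ=348° here. β=80.2, B=92.2. 17·80.2/92.2 = 14.7874 → s = 22.7874
radial distance = base radius + s = 13 + 22.7874 = 35.7874

35.7874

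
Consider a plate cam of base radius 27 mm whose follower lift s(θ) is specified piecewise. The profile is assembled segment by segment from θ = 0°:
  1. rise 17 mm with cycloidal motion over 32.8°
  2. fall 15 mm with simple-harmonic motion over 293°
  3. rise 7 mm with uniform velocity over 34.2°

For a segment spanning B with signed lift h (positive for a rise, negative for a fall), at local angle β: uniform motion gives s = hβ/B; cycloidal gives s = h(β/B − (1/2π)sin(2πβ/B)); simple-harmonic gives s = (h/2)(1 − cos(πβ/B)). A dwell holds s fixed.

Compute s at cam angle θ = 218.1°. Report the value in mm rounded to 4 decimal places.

seg 1 [0°–32.8°] cycloidal, h=17: full span → s += 17 → s = 17.0000
seg 2 [32.8°–325.8°] simple-harmonic, h=-15: θ=218.1° here. β=185.3, B=293. -15/2·(1 − cos(π·0.6324)) = -10.5309 → s = 6.4691

6.4691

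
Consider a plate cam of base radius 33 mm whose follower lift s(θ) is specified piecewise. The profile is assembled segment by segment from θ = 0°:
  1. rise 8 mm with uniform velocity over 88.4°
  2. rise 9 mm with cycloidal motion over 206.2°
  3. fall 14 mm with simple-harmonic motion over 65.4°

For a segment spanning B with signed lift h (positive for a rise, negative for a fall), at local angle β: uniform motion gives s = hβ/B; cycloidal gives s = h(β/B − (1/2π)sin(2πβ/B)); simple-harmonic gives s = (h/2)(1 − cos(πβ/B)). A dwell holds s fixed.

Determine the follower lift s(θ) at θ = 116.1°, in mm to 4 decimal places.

seg 1 [0°–88.4°] uniform, h=8: full span → s += 8 → s = 8.0000
seg 2 [88.4°–294.6°] cycloidal, h=9: θ=116.1° here. β=27.7, B=206.2. 9·(0.1343 − sin(2π·0.1343)/(2π)) = 0.1385 → s = 8.1385

8.1385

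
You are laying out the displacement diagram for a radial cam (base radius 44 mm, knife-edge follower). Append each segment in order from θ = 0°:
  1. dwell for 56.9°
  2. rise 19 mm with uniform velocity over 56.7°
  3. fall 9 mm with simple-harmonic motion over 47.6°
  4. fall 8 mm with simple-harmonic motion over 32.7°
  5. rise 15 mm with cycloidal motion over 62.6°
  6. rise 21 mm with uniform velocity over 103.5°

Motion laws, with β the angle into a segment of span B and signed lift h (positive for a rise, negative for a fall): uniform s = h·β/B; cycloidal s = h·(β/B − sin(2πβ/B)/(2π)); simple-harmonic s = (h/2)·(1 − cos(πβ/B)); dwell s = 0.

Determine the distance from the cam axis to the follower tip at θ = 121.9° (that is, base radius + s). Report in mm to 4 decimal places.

seg 1 [0°–56.9°] dwell: s stays 0.0000
seg 2 [56.9°–113.6°] uniform, h=19: full span → s += 19 → s = 19.0000
seg 3 [113.6°–161.2°] simple-harmonic, h=-9: θ=121.9° here. β=8.3, B=47.6. -9/2·(1 − cos(π·0.1744)) = -0.6585 → s = 18.3415
radial distance = base radius + s = 44 + 18.3415 = 62.3415

62.3415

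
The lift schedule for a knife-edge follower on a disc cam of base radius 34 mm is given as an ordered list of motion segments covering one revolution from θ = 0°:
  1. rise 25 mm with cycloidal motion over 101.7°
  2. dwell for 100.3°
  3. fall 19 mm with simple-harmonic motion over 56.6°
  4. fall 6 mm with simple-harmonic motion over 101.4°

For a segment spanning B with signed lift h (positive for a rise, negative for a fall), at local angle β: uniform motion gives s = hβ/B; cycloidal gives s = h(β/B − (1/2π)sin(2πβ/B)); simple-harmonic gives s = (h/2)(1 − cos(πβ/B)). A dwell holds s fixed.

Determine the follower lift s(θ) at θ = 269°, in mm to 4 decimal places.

seg 1 [0°–101.7°] cycloidal, h=25: full span → s += 25 → s = 25.0000
seg 2 [101.7°–202°] dwell: s stays 25.0000
seg 3 [202°–258.6°] simple-harmonic, h=-19: full span → s += -19 → s = 6.0000
seg 4 [258.6°–360°] simple-harmonic, h=-6: θ=269° here. β=10.4, B=101.4. -6/2·(1 − cos(π·0.1026)) = -0.1544 → s = 5.8456

5.8456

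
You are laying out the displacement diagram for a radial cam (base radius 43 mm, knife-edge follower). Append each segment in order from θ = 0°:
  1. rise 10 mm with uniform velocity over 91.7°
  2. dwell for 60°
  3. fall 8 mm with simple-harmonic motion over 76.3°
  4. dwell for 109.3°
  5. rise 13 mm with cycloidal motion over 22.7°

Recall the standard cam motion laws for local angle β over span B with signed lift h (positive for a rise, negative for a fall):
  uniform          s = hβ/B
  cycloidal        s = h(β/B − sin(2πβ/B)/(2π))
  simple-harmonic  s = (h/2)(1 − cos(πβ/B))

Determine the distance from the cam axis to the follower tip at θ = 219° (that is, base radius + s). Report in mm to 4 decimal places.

seg 1 [0°–91.7°] uniform, h=10: full span → s += 10 → s = 10.0000
seg 2 [91.7°–151.7°] dwell: s stays 10.0000
seg 3 [151.7°–228°] simple-harmonic, h=-8: θ=219° here. β=67.3, B=76.3. -8/2·(1 − cos(π·0.8820)) = -7.7285 → s = 2.2715
radial distance = base radius + s = 43 + 2.2715 = 45.2715

45.2715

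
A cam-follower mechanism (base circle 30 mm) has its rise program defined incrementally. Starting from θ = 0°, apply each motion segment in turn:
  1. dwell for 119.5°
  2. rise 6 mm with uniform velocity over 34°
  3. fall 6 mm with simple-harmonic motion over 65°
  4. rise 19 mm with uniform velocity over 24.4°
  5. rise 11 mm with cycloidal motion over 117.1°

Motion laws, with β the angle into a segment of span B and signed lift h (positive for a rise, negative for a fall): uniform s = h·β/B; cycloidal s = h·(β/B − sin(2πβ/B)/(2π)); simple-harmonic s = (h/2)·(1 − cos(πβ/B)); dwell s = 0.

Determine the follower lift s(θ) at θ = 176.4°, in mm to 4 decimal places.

seg 1 [0°–119.5°] dwell: s stays 0.0000
seg 2 [119.5°–153.5°] uniform, h=6: full span → s += 6 → s = 6.0000
seg 3 [153.5°–218.5°] simple-harmonic, h=-6: θ=176.4° here. β=22.9, B=65. -6/2·(1 − cos(π·0.3523)) = -1.6574 → s = 4.3426

4.3426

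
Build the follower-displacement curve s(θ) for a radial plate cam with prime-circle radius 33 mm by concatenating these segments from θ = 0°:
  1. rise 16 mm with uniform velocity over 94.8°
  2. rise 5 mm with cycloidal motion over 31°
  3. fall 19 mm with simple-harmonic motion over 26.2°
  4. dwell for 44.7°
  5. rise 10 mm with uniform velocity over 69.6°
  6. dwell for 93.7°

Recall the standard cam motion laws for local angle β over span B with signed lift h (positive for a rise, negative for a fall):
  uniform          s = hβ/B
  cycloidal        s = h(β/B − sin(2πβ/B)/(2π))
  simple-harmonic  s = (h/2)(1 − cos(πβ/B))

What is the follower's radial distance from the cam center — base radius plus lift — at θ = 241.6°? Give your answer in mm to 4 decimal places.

seg 1 [0°–94.8°] uniform, h=16: full span → s += 16 → s = 16.0000
seg 2 [94.8°–125.8°] cycloidal, h=5: full span → s += 5 → s = 21.0000
seg 3 [125.8°–152°] simple-harmonic, h=-19: full span → s += -19 → s = 2.0000
seg 4 [152°–196.7°] dwell: s stays 2.0000
seg 5 [196.7°–266.3°] uniform, h=10: θ=241.6° here. β=44.9, B=69.6. 10·44.9/69.6 = 6.4511 → s = 8.4511
radial distance = base radius + s = 33 + 8.4511 = 41.4511

41.4511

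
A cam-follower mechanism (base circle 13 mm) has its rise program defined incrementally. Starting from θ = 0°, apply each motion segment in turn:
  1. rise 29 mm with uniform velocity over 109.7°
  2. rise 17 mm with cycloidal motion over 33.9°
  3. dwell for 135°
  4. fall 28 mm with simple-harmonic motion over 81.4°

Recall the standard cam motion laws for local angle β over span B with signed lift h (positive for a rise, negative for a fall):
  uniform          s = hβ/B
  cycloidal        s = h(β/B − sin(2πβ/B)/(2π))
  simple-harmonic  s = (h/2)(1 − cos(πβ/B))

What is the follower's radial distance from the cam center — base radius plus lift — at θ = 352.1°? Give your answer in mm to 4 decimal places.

seg 1 [0°–109.7°] uniform, h=29: full span → s += 29 → s = 29.0000
seg 2 [109.7°–143.6°] cycloidal, h=17: full span → s += 17 → s = 46.0000
seg 3 [143.6°–278.6°] dwell: s stays 46.0000
seg 4 [278.6°–360°] simple-harmonic, h=-28: θ=352.1° here. β=73.5, B=81.4. -28/2·(1 − cos(π·0.9029)) = -27.3543 → s = 18.6457
radial distance = base radius + s = 13 + 18.6457 = 31.6457

31.6457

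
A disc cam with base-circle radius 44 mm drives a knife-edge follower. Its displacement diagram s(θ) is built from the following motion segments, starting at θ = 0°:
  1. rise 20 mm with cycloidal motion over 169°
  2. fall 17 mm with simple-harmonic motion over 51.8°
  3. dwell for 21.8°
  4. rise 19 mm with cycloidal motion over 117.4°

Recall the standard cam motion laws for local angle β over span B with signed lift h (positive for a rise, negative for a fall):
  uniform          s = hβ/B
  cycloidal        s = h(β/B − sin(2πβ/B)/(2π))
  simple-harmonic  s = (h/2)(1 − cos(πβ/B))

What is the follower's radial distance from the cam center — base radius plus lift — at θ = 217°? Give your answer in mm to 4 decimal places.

seg 1 [0°–169°] cycloidal, h=20: full span → s += 20 → s = 20.0000
seg 2 [169°–220.8°] simple-harmonic, h=-17: θ=217° here. β=48, B=51.8. -17/2·(1 − cos(π·0.9266)) = -16.7753 → s = 3.2247
radial distance = base radius + s = 44 + 3.2247 = 47.2247

47.2247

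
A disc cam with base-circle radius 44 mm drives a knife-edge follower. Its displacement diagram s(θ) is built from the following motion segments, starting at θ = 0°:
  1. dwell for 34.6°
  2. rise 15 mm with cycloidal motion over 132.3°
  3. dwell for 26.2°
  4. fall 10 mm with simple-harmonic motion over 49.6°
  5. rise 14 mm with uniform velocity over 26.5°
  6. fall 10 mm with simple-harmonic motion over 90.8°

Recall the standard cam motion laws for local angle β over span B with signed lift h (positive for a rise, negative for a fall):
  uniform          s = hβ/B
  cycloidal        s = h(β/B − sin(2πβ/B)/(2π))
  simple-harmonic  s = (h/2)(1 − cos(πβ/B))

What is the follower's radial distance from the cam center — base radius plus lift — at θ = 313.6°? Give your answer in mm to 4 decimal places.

seg 1 [0°–34.6°] dwell: s stays 0.0000
seg 2 [34.6°–166.9°] cycloidal, h=15: full span → s += 15 → s = 15.0000
seg 3 [166.9°–193.1°] dwell: s stays 15.0000
seg 4 [193.1°–242.7°] simple-harmonic, h=-10: full span → s += -10 → s = 5.0000
seg 5 [242.7°–269.2°] uniform, h=14: full span → s += 14 → s = 19.0000
seg 6 [269.2°–360°] simple-harmonic, h=-10: θ=313.6° here. β=44.4, B=90.8. -10/2·(1 − cos(π·0.4890)) = -4.8270 → s = 14.1730
radial distance = base radius + s = 44 + 14.1730 = 58.1730

58.1730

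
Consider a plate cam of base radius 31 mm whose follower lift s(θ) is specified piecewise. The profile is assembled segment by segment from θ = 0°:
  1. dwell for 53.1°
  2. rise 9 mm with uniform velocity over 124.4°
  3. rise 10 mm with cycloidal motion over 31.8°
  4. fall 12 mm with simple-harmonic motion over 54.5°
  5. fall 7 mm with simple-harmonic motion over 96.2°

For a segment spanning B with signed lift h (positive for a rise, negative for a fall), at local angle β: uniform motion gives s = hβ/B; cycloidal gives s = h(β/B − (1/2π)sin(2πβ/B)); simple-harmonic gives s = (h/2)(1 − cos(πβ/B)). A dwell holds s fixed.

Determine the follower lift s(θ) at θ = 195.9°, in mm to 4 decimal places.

seg 1 [0°–53.1°] dwell: s stays 0.0000
seg 2 [53.1°–177.5°] uniform, h=9: full span → s += 9 → s = 9.0000
seg 3 [177.5°–209.3°] cycloidal, h=10: θ=195.9° here. β=18.4, B=31.8. 10·(0.5786 − sin(2π·0.5786)/(2π)) = 6.5407 → s = 15.5407

15.5407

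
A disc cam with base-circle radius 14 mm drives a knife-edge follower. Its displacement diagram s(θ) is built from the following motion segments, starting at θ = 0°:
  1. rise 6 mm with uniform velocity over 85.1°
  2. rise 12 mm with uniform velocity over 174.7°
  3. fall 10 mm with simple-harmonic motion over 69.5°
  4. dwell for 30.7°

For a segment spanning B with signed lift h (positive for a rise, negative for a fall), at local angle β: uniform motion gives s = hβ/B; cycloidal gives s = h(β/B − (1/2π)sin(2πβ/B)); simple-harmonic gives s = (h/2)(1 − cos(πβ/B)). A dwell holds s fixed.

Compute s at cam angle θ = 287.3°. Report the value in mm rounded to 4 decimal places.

seg 1 [0°–85.1°] uniform, h=6: full span → s += 6 → s = 6.0000
seg 2 [85.1°–259.8°] uniform, h=12: full span → s += 12 → s = 18.0000
seg 3 [259.8°–329.3°] simple-harmonic, h=-10: θ=287.3° here. β=27.5, B=69.5. -10/2·(1 − cos(π·0.3957)) = -3.3906 → s = 14.6094

14.6094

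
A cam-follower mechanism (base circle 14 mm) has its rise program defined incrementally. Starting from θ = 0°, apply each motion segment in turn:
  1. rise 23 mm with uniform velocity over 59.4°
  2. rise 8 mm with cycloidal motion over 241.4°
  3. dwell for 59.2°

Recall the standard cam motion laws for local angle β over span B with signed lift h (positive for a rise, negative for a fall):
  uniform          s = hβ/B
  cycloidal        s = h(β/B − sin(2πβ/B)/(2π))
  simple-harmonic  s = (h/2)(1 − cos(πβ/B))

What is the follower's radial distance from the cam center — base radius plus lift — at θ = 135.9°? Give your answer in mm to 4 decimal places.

seg 1 [0°–59.4°] uniform, h=23: full span → s += 23 → s = 23.0000
seg 2 [59.4°–300.8°] cycloidal, h=8: θ=135.9° here. β=76.5, B=241.4. 8·(0.3169 − sin(2π·0.3169)/(2π)) = 1.3728 → s = 24.3728
radial distance = base radius + s = 14 + 24.3728 = 38.3728

38.3728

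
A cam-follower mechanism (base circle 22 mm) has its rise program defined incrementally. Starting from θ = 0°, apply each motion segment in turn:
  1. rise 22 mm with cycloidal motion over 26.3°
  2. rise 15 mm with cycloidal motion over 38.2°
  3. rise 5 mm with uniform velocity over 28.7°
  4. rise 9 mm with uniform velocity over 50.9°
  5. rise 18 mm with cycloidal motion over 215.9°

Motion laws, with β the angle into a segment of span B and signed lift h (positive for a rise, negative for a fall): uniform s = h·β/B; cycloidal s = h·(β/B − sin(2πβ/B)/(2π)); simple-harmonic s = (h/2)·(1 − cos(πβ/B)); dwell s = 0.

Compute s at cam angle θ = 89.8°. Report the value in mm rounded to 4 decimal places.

seg 1 [0°–26.3°] cycloidal, h=22: full span → s += 22 → s = 22.0000
seg 2 [26.3°–64.5°] cycloidal, h=15: full span → s += 15 → s = 37.0000
seg 3 [64.5°–93.2°] uniform, h=5: θ=89.8° here. β=25.3, B=28.7. 5·25.3/28.7 = 4.4077 → s = 41.4077

41.4077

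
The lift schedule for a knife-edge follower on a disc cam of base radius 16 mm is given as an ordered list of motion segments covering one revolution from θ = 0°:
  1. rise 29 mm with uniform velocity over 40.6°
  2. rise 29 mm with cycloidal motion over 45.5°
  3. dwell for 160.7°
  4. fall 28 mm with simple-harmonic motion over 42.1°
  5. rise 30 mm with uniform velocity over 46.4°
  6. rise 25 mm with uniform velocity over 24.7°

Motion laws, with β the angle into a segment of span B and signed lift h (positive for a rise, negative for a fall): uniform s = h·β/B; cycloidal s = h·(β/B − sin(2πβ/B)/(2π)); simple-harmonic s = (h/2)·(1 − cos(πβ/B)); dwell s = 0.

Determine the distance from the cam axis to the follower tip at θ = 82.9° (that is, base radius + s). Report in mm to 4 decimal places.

seg 1 [0°–40.6°] uniform, h=29: full span → s += 29 → s = 29.0000
seg 2 [40.6°–86.1°] cycloidal, h=29: θ=82.9° here. β=42.3, B=45.5. 29·(0.9297 − sin(2π·0.9297)/(2π)) = 28.9343 → s = 57.9343
radial distance = base radius + s = 16 + 57.9343 = 73.9343

73.9343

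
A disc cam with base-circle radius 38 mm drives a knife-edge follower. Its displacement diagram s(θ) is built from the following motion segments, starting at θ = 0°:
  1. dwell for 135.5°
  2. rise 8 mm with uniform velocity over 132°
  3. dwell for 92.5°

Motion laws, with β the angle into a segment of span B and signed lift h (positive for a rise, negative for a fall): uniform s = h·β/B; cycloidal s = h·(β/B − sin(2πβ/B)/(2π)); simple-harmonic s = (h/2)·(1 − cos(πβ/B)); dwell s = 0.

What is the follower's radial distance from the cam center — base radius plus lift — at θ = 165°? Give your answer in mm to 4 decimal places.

seg 1 [0°–135.5°] dwell: s stays 0.0000
seg 2 [135.5°–267.5°] uniform, h=8: θ=165° here. β=29.5, B=132. 8·29.5/132 = 1.7879 → s = 1.7879
radial distance = base radius + s = 38 + 1.7879 = 39.7879

39.7879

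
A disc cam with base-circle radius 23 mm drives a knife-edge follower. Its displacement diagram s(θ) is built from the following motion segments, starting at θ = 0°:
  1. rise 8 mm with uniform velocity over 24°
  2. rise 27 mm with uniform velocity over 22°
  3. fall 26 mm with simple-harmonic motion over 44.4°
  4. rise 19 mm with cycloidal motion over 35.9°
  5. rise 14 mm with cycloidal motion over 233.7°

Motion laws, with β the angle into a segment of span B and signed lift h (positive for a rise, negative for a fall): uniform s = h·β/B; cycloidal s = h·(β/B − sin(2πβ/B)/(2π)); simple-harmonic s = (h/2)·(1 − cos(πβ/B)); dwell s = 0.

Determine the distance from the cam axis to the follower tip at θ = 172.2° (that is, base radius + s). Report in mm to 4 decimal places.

seg 1 [0°–24°] uniform, h=8: full span → s += 8 → s = 8.0000
seg 2 [24°–46°] uniform, h=27: full span → s += 27 → s = 35.0000
seg 3 [46°–90.4°] simple-harmonic, h=-26: full span → s += -26 → s = 9.0000
seg 4 [90.4°–126.3°] cycloidal, h=19: full span → s += 19 → s = 28.0000
seg 5 [126.3°–360°] cycloidal, h=14: θ=172.2° here. β=45.9, B=233.7. 14·(0.1964 − sin(2π·0.1964)/(2π)) = 0.6467 → s = 28.6467
radial distance = base radius + s = 23 + 28.6467 = 51.6467

51.6467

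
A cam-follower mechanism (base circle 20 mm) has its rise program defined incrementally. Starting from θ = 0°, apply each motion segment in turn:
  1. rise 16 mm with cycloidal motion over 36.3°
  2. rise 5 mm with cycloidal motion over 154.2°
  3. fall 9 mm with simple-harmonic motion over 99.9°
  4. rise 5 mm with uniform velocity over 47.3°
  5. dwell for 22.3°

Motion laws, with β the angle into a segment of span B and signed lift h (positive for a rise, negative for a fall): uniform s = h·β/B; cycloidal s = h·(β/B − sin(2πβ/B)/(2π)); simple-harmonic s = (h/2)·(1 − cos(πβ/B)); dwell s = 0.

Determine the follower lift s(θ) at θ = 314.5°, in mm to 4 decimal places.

seg 1 [0°–36.3°] cycloidal, h=16: full span → s += 16 → s = 16.0000
seg 2 [36.3°–190.5°] cycloidal, h=5: full span → s += 5 → s = 21.0000
seg 3 [190.5°–290.4°] simple-harmonic, h=-9: full span → s += -9 → s = 12.0000
seg 4 [290.4°–337.7°] uniform, h=5: θ=314.5° here. β=24.1, B=47.3. 5·24.1/47.3 = 2.5476 → s = 14.5476

14.5476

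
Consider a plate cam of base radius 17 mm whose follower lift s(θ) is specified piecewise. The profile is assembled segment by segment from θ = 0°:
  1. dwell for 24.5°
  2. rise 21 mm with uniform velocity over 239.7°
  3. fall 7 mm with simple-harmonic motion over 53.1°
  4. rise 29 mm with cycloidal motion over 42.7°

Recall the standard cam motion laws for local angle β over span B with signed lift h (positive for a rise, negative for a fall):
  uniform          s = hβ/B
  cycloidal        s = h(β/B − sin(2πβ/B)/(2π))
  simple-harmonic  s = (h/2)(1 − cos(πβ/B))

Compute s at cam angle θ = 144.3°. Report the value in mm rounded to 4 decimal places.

seg 1 [0°–24.5°] dwell: s stays 0.0000
seg 2 [24.5°–264.2°] uniform, h=21: θ=144.3° here. β=119.8, B=239.7. 21·119.8/239.7 = 10.4956 → s = 10.4956

10.4956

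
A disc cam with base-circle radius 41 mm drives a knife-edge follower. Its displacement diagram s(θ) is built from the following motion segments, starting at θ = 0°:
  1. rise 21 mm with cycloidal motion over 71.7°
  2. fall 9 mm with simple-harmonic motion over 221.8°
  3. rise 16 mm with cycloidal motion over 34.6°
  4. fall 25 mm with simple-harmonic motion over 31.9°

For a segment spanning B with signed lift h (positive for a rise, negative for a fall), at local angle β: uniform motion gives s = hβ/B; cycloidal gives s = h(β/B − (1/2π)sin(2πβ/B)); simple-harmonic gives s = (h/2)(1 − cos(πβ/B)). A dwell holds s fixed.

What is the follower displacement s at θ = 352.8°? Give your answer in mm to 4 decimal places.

seg 1 [0°–71.7°] cycloidal, h=21: full span → s += 21 → s = 21.0000
seg 2 [71.7°–293.5°] simple-harmonic, h=-9: full span → s += -9 → s = 12.0000
seg 3 [293.5°–328.1°] cycloidal, h=16: full span → s += 16 → s = 28.0000
seg 4 [328.1°–360°] simple-harmonic, h=-25: θ=352.8° here. β=24.7, B=31.9. -25/2·(1 − cos(π·0.7743)) = -21.9871 → s = 6.0129

6.0129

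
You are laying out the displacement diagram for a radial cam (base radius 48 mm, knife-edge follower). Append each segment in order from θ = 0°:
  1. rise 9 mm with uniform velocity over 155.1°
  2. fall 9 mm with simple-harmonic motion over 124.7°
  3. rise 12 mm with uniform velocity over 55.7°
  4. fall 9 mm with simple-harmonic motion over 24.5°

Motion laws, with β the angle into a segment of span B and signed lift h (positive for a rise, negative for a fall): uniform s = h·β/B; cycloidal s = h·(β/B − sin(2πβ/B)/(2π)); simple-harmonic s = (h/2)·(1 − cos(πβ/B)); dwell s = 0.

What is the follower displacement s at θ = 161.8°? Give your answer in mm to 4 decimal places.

seg 1 [0°–155.1°] uniform, h=9: full span → s += 9 → s = 9.0000
seg 2 [155.1°–279.8°] simple-harmonic, h=-9: θ=161.8° here. β=6.7, B=124.7. -9/2·(1 − cos(π·0.0537)) = -0.0640 → s = 8.9360

8.9360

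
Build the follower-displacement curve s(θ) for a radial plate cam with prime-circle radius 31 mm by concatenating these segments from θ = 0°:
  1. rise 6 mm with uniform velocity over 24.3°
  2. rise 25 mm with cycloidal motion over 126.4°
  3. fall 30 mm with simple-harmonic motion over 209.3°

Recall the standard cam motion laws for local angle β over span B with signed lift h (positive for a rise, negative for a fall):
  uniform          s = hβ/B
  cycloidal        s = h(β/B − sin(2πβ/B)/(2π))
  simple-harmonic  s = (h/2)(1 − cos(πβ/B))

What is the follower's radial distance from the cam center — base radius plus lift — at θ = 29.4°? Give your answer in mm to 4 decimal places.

seg 1 [0°–24.3°] uniform, h=6: full span → s += 6 → s = 6.0000
seg 2 [24.3°–150.7°] cycloidal, h=25: θ=29.4° here. β=5.1, B=126.4. 25·(0.0403 − sin(2π·0.0403)/(2π)) = 0.0108 → s = 6.0108
radial distance = base radius + s = 31 + 6.0108 = 37.0108

37.0108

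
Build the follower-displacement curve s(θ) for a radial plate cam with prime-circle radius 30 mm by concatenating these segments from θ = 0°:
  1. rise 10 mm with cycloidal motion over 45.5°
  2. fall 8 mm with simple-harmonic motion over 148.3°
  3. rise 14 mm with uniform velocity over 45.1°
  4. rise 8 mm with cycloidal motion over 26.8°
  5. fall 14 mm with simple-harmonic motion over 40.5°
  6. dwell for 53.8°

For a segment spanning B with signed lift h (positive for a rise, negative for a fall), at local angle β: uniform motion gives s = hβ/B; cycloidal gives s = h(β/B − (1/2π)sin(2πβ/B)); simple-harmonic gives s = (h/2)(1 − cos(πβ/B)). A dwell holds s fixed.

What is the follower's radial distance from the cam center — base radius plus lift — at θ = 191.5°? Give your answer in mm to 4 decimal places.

seg 1 [0°–45.5°] cycloidal, h=10: full span → s += 10 → s = 10.0000
seg 2 [45.5°–193.8°] simple-harmonic, h=-8: θ=191.5° here. β=146, B=148.3. -8/2·(1 − cos(π·0.9845)) = -7.9953 → s = 2.0047
radial distance = base radius + s = 30 + 2.0047 = 32.0047

32.0047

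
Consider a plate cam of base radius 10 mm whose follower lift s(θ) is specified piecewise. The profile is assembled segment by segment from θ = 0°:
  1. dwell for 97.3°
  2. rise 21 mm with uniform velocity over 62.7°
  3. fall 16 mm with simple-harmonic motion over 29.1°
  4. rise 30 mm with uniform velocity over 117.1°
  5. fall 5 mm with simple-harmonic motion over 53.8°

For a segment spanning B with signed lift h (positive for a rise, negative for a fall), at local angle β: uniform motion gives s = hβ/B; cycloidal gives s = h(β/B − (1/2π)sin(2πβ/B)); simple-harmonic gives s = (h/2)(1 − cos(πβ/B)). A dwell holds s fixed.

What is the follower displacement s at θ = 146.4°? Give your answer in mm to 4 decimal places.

seg 1 [0°–97.3°] dwell: s stays 0.0000
seg 2 [97.3°–160°] uniform, h=21: θ=146.4° here. β=49.1, B=62.7. 21·49.1/62.7 = 16.4450 → s = 16.4450

16.4450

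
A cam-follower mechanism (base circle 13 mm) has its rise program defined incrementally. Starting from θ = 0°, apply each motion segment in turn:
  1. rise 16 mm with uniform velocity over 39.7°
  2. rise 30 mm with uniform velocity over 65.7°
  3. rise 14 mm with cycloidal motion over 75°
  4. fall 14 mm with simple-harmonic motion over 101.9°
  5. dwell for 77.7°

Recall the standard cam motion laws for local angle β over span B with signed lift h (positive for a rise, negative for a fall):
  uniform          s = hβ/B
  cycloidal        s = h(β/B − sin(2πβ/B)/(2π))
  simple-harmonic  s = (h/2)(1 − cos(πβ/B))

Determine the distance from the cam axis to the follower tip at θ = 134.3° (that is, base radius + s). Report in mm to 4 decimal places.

seg 1 [0°–39.7°] uniform, h=16: full span → s += 16 → s = 16.0000
seg 2 [39.7°–105.4°] uniform, h=30: full span → s += 30 → s = 46.0000
seg 3 [105.4°–180.4°] cycloidal, h=14: θ=134.3° here. β=28.9, B=75. 14·(0.3853 − sin(2π·0.3853)/(2π)) = 3.9247 → s = 49.9247
radial distance = base radius + s = 13 + 49.9247 = 62.9247

62.9247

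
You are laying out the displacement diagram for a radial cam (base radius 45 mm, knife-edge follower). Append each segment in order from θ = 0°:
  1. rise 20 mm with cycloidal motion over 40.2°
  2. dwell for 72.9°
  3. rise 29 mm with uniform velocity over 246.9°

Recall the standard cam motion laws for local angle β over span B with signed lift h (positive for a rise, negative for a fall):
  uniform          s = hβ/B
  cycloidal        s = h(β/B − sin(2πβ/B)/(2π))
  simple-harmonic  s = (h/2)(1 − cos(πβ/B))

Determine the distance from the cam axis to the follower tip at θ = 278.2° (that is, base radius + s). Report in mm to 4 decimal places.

seg 1 [0°–40.2°] cycloidal, h=20: full span → s += 20 → s = 20.0000
seg 2 [40.2°–113.1°] dwell: s stays 20.0000
seg 3 [113.1°–360°] uniform, h=29: θ=278.2° here. β=165.1, B=246.9. 29·165.1/246.9 = 19.3921 → s = 39.3921
radial distance = base radius + s = 45 + 39.3921 = 84.3921

84.3921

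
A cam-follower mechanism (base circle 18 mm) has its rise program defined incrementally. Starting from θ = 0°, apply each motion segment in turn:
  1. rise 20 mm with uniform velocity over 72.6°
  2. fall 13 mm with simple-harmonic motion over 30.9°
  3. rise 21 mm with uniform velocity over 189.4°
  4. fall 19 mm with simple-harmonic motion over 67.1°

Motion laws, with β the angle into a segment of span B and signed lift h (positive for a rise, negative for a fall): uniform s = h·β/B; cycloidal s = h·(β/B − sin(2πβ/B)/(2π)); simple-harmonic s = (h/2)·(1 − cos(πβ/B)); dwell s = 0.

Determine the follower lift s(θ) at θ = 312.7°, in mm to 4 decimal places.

seg 1 [0°–72.6°] uniform, h=20: full span → s += 20 → s = 20.0000
seg 2 [72.6°–103.5°] simple-harmonic, h=-13: full span → s += -13 → s = 7.0000
seg 3 [103.5°–292.9°] uniform, h=21: full span → s += 21 → s = 28.0000
seg 4 [292.9°–360°] simple-harmonic, h=-19: θ=312.7° here. β=19.8, B=67.1. -19/2·(1 − cos(π·0.2951)) = -3.7980 → s = 24.2020

24.2020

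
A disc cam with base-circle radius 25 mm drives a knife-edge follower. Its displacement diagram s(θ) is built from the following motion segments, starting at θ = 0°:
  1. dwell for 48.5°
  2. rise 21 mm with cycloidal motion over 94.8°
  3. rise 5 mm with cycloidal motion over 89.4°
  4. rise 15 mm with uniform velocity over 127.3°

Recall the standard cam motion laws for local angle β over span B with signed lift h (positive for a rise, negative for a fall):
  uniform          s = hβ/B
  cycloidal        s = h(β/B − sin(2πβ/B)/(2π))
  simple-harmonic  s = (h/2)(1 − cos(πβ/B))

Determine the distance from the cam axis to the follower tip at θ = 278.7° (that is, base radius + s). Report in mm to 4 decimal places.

seg 1 [0°–48.5°] dwell: s stays 0.0000
seg 2 [48.5°–143.3°] cycloidal, h=21: full span → s += 21 → s = 21.0000
seg 3 [143.3°–232.7°] cycloidal, h=5: full span → s += 5 → s = 26.0000
seg 4 [232.7°–360°] uniform, h=15: θ=278.7° here. β=46, B=127.3. 15·46/127.3 = 5.4203 → s = 31.4203
radial distance = base radius + s = 25 + 31.4203 = 56.4203

56.4203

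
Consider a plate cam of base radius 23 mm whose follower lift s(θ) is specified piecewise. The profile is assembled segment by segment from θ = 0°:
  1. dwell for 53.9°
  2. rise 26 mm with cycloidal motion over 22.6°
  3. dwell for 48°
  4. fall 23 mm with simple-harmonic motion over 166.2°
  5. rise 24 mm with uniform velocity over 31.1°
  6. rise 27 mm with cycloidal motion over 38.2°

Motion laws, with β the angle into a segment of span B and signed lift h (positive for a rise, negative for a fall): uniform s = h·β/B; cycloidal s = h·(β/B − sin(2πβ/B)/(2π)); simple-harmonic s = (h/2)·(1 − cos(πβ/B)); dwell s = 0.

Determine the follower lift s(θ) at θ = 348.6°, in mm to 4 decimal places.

seg 1 [0°–53.9°] dwell: s stays 0.0000
seg 2 [53.9°–76.5°] cycloidal, h=26: full span → s += 26 → s = 26.0000
seg 3 [76.5°–124.5°] dwell: s stays 26.0000
seg 4 [124.5°–290.7°] simple-harmonic, h=-23: full span → s += -23 → s = 3.0000
seg 5 [290.7°–321.8°] uniform, h=24: full span → s += 24 → s = 27.0000
seg 6 [321.8°–360°] cycloidal, h=27: θ=348.6° here. β=26.8, B=38.2. 27·(0.7016 − sin(2π·0.7016)/(2π)) = 23.0422 → s = 50.0422

50.0422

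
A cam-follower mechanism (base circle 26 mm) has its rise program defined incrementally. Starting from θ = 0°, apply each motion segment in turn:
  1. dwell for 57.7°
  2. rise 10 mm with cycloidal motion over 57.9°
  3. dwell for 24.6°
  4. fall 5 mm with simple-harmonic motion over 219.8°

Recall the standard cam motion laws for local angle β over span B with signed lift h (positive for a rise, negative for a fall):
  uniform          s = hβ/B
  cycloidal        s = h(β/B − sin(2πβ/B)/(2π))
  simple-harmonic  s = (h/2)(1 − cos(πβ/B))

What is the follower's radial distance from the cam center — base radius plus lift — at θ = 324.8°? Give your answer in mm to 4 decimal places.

seg 1 [0°–57.7°] dwell: s stays 0.0000
seg 2 [57.7°–115.6°] cycloidal, h=10: full span → s += 10 → s = 10.0000
seg 3 [115.6°–140.2°] dwell: s stays 10.0000
seg 4 [140.2°–360°] simple-harmonic, h=-5: θ=324.8° here. β=184.6, B=219.8. -5/2·(1 − cos(π·0.8399)) = -4.6902 → s = 5.3098
radial distance = base radius + s = 26 + 5.3098 = 31.3098

31.3098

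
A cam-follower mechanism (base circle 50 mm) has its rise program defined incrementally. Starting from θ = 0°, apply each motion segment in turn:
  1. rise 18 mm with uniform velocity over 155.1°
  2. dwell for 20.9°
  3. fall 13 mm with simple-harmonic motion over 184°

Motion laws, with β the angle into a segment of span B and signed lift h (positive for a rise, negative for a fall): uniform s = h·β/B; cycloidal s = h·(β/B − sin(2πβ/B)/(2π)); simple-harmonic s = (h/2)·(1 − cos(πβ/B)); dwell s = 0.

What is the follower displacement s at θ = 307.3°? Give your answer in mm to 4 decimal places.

seg 1 [0°–155.1°] uniform, h=18: full span → s += 18 → s = 18.0000
seg 2 [155.1°–176°] dwell: s stays 18.0000
seg 3 [176°–360°] simple-harmonic, h=-13: θ=307.3° here. β=131.3, B=184. -13/2·(1 − cos(π·0.7136)) = -10.5415 → s = 7.4585

7.4585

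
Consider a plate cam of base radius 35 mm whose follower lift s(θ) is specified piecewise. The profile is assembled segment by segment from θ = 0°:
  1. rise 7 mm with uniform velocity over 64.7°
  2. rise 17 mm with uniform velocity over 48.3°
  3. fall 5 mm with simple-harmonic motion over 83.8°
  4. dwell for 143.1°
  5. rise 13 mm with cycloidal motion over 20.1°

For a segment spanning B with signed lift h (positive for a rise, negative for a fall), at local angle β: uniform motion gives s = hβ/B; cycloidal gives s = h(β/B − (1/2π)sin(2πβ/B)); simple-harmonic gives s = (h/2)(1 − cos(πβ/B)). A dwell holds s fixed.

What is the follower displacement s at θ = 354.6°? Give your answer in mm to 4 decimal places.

seg 1 [0°–64.7°] uniform, h=7: full span → s += 7 → s = 7.0000
seg 2 [64.7°–113°] uniform, h=17: full span → s += 17 → s = 24.0000
seg 3 [113°–196.8°] simple-harmonic, h=-5: full span → s += -5 → s = 19.0000
seg 4 [196.8°–339.9°] dwell: s stays 19.0000
seg 5 [339.9°–360°] cycloidal, h=13: θ=354.6° here. β=14.7, B=20.1. 13·(0.7313 − sin(2π·0.7313)/(2π)) = 11.5623 → s = 30.5623

30.5623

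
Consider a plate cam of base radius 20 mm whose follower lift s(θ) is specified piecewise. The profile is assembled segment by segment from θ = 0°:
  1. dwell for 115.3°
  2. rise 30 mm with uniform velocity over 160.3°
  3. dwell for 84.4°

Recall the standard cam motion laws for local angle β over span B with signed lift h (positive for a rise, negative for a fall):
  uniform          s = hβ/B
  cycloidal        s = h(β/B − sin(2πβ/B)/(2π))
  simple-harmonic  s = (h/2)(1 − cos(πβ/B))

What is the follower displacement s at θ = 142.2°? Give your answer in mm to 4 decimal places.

seg 1 [0°–115.3°] dwell: s stays 0.0000
seg 2 [115.3°–275.6°] uniform, h=30: θ=142.2° here. β=26.9, B=160.3. 30·26.9/160.3 = 5.0343 → s = 5.0343

5.0343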